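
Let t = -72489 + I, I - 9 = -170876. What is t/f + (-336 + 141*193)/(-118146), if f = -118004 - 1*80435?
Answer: 7806030991/7814924698 ≈ 0.99886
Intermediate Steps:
I = -170867 (I = 9 - 170876 = -170867)
t = -243356 (t = -72489 - 170867 = -243356)
f = -198439 (f = -118004 - 80435 = -198439)
t/f + (-336 + 141*193)/(-118146) = -243356/(-198439) + (-336 + 141*193)/(-118146) = -243356*(-1/198439) + (-336 + 27213)*(-1/118146) = 243356/198439 + 26877*(-1/118146) = 243356/198439 - 8959/39382 = 7806030991/7814924698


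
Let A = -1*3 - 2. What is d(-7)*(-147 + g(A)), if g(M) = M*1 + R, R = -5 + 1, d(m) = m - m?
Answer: 0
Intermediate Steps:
A = -5 (A = -3 - 2 = -5)
d(m) = 0
R = -4
g(M) = -4 + M (g(M) = M*1 - 4 = M - 4 = -4 + M)
d(-7)*(-147 + g(A)) = 0*(-147 + (-4 - 5)) = 0*(-147 - 9) = 0*(-156) = 0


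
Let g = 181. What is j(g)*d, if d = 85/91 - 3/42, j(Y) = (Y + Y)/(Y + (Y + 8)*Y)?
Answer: 157/17290 ≈ 0.0090804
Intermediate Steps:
j(Y) = 2*Y/(Y + Y*(8 + Y)) (j(Y) = (2*Y)/(Y + (8 + Y)*Y) = (2*Y)/(Y + Y*(8 + Y)) = 2*Y/(Y + Y*(8 + Y)))
d = 157/182 (d = 85*(1/91) - 3*1/42 = 85/91 - 1/14 = 157/182 ≈ 0.86264)
j(g)*d = (2/(9 + 181))*(157/182) = (2/190)*(157/182) = (2*(1/190))*(157/182) = (1/95)*(157/182) = 157/17290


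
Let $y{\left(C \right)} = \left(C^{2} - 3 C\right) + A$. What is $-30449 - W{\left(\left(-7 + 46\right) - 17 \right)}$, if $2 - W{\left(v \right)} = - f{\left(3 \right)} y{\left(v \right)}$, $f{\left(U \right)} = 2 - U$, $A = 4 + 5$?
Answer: $-30024$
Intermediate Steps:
$A = 9$
$y{\left(C \right)} = 9 + C^{2} - 3 C$ ($y{\left(C \right)} = \left(C^{2} - 3 C\right) + 9 = 9 + C^{2} - 3 C$)
$W{\left(v \right)} = -7 - v^{2} + 3 v$ ($W{\left(v \right)} = 2 - - (2 - 3) \left(9 + v^{2} - 3 v\right) = 2 - \left(-1\right) \left(-1\right) \left(9 + v^{2} - 3 v\right) = 2 - 1 \left(9 + v^{2} - 3 v\right) = 2 - \left(9 + v^{2} - 3 v\right) = -7 - v^{2} + 3 v$)
$-30449 - W{\left(\left(-7 + 46\right) - 17 \right)} = -30449 - \left(-7 - \left(\left(-7 + 46\right) - 17\right)^{2} + 3 \left(\left(-7 + 46\right) - 17\right)\right) = -30449 - \left(-7 - \left(39 - 17\right)^{2} + 3 \left(39 - 17\right)\right) = -30449 - \left(-7 - 22^{2} + 3 \cdot 22\right) = -30449 - \left(-7 - 484 + 66\right) = -30449 - -425 = -30449 + 425 = -30024$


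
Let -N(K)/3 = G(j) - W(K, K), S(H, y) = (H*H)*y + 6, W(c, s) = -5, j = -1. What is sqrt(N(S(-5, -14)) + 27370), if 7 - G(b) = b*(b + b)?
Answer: 2*sqrt(6835) ≈ 165.35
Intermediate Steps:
G(b) = 7 - 2*b**2 (G(b) = 7 - b*(b + b) = 7 - b*2*b = 7 - 2*b**2)
S(H, y) = 6 + y*H**2 (S(H, y) = H**2*y + 6 = y*H**2 + 6 = 6 + y*H**2)
N(K) = -30 (N(K) = -3*((7 - 2*(-1)**2) - 1*(-5)) = -3*((7 - 2*1) + 5) = -3*((7 - 2) + 5) = -3*(5 + 5) = -3*10 = -30)
sqrt(N(S(-5, -14)) + 27370) = sqrt(-30 + 27370) = sqrt(27340) = 2*sqrt(6835)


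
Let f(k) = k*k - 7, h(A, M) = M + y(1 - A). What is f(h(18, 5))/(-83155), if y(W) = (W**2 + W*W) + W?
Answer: -320349/83155 ≈ -3.8524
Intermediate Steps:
y(W) = W + 2*W**2 (y(W) = (W**2 + W**2) + W = 2*W**2 + W = W + 2*W**2)
h(A, M) = M + (1 - A)*(3 - 2*A) (h(A, M) = M + (1 - A)*(1 + 2*(1 - A)) = M + (1 - A)*(1 + (2 - 2*A)) = M + (1 - A)*(3 - 2*A))
f(k) = -7 + k**2 (f(k) = k**2 - 7 = -7 + k**2)
f(h(18, 5))/(-83155) = (-7 + (5 + (-1 + 18)*(-3 + 2*18))**2)/(-83155) = (-7 + (5 + 17*(-3 + 36))**2)*(-1/83155) = (-7 + (5 + 17*33)**2)*(-1/83155) = (-7 + (5 + 561)**2)*(-1/83155) = (-7 + 566**2)*(-1/83155) = (-7 + 320356)*(-1/83155) = 320349*(-1/83155) = -320349/83155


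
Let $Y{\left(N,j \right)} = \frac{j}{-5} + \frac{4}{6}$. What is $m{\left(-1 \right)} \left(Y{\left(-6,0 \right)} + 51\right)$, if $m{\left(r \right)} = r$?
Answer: $- \frac{155}{3} \approx -51.667$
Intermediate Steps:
$Y{\left(N,j \right)} = \frac{2}{3} - \frac{j}{5}$ ($Y{\left(N,j \right)} = j \left(- \frac{1}{5}\right) + 4 \cdot \frac{1}{6} = - \frac{j}{5} + \frac{2}{3} = \frac{2}{3} - \frac{j}{5}$)
$m{\left(-1 \right)} \left(Y{\left(-6,0 \right)} + 51\right) = - (\left(\frac{2}{3} - 0\right) + 51) = - (\left(\frac{2}{3} + 0\right) + 51) = - (\frac{2}{3} + 51) = \left(-1\right) \frac{155}{3} = - \frac{155}{3}$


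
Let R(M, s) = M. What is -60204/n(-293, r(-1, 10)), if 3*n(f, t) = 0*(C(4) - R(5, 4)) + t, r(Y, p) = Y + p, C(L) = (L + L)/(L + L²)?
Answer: -20068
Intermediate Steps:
C(L) = 2*L/(L + L²) (C(L) = (2*L)/(L + L²) = 2*L/(L + L²))
n(f, t) = t/3 (n(f, t) = (0*(2/(1 + 4) - 1*5) + t)/3 = (0*(2/5 - 5) + t)/3 = (0*(2*(⅕) - 5) + t)/3 = (0*(⅖ - 5) + t)/3 = (0*(-23/5) + t)/3 = (0 + t)/3 = t/3)
-60204/n(-293, r(-1, 10)) = -60204*3/(-1 + 10) = -60204/((⅓)*9) = -60204/3 = -60204*⅓ = -20068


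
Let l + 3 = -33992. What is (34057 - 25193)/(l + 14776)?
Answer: -8864/19219 ≈ -0.46121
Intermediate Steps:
l = -33995 (l = -3 - 33992 = -33995)
(34057 - 25193)/(l + 14776) = (34057 - 25193)/(-33995 + 14776) = 8864/(-19219) = 8864*(-1/19219) = -8864/19219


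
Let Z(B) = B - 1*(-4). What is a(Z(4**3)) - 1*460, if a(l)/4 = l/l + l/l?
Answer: -452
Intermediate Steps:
Z(B) = 4 + B (Z(B) = B + 4 = 4 + B)
a(l) = 8 (a(l) = 4*(l/l + l/l) = 4*(1 + 1) = 4*2 = 8)
a(Z(4**3)) - 1*460 = 8 - 1*460 = 8 - 460 = -452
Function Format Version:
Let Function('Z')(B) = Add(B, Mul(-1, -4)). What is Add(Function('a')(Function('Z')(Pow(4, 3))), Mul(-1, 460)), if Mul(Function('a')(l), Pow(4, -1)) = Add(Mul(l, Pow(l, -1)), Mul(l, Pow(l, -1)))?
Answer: -452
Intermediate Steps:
Function('Z')(B) = Add(4, B) (Function('Z')(B) = Add(B, 4) = Add(4, B))
Function('a')(l) = 8 (Function('a')(l) = Mul(4, Add(Mul(l, Pow(l, -1)), Mul(l, Pow(l, -1)))) = Mul(4, Add(1, 1)) = Mul(4, 2) = 8)
Add(Function('a')(Function('Z')(Pow(4, 3))), Mul(-1, 460)) = Add(8, Mul(-1, 460)) = Add(8, -460) = -452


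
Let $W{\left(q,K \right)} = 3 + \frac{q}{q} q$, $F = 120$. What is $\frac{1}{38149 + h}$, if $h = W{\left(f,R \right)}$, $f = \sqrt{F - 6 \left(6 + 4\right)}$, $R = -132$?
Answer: $\frac{9538}{363893761} - \frac{\sqrt{15}}{727787522} \approx 2.6206 \cdot 10^{-5}$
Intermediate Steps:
$f = 2 \sqrt{15}$ ($f = \sqrt{120 - 6 \left(6 + 4\right)} = \sqrt{120 - 60} = \sqrt{60} = 2 \sqrt{15} \approx 7.746$)
$W{\left(q,K \right)} = 3 + q$ ($W{\left(q,K \right)} = 3 + 1 q = 3 + q$)
$h = 3 + 2 \sqrt{15} \approx 10.746$
$\frac{1}{38149 + h} = \frac{1}{38149 + \left(3 + 2 \sqrt{15}\right)} = \frac{1}{38152 + 2 \sqrt{15}}$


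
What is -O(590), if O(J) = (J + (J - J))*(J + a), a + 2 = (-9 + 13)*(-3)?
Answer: -339840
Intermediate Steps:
a = -14 (a = -2 + (-9 + 13)*(-3) = -2 + 4*(-3) = -2 - 12 = -14)
O(J) = J*(-14 + J) (O(J) = (J + (J - J))*(J - 14) = (J + 0)*(-14 + J) = J*(-14 + J))
-O(590) = -590*(-14 + 590) = -590*576 = -1*339840 = -339840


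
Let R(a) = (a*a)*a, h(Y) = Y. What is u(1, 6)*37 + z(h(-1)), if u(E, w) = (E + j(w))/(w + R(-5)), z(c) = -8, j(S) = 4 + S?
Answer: -1359/119 ≈ -11.420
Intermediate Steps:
R(a) = a³ (R(a) = a²*a = a³)
u(E, w) = (4 + E + w)/(-125 + w) (u(E, w) = (E + (4 + w))/(w + (-5)³) = (4 + E + w)/(w - 125) = (4 + E + w)/(-125 + w))
u(1, 6)*37 + z(h(-1)) = ((4 + 1 + 6)/(-125 + 6))*37 - 8 = (11/(-119))*37 - 8 = -1/119*11*37 - 8 = -11/119*37 - 8 = -407/119 - 8 = -1359/119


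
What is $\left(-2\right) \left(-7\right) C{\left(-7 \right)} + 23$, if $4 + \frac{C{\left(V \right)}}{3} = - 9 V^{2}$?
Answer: $-18667$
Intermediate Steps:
$C{\left(V \right)} = -12 - 27 V^{2}$ ($C{\left(V \right)} = -12 + 3 \left(- 9 V^{2}\right) = -12 - 27 V^{2}$)
$\left(-2\right) \left(-7\right) C{\left(-7 \right)} + 23 = \left(-2\right) \left(-7\right) \left(-12 - 27 \left(-7\right)^{2}\right) + 23 = 14 \left(-12 - 1323\right) + 23 = 14 \left(-1335\right) + 23 = -18690 + 23 = -18667$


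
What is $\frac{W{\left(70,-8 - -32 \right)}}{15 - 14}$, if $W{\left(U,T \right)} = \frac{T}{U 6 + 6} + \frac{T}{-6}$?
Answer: $- \frac{280}{71} \approx -3.9437$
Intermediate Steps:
$W{\left(U,T \right)} = - \frac{T}{6} + \frac{T}{6 + 6 U}$ ($W{\left(U,T \right)} = \frac{T}{6 U + 6} + T \left(- \frac{1}{6}\right) = \frac{T}{6 + 6 U} - \frac{T}{6} = - \frac{T}{6} + \frac{T}{6 + 6 U}$)
$\frac{W{\left(70,-8 - -32 \right)}}{15 - 14} = \frac{\left(-1\right) \left(-8 - -32\right) 70 \frac{1}{6 + 6 \cdot 70}}{15 - 14} = \frac{\left(-1\right) \left(-8 + 32\right) 70 \frac{1}{6 + 420}}{1} = \left(-1\right) 24 \cdot 70 \cdot \frac{1}{426} \cdot 1 = \left(- \frac{280}{71}\right) 1 = - \frac{280}{71}$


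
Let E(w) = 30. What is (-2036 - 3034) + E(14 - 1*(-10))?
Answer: -5040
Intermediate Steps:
(-2036 - 3034) + E(14 - 1*(-10)) = (-2036 - 3034) + 30 = -5070 + 30 = -5040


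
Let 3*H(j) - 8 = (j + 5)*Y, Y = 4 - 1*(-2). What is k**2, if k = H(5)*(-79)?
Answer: 28858384/9 ≈ 3.2065e+6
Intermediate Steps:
Y = 6 (Y = 4 + 2 = 6)
H(j) = 38/3 + 2*j (H(j) = 8/3 + ((j + 5)*6)/3 = 8/3 + ((5 + j)*6)/3 = 8/3 + (30 + 6*j)/3 = 8/3 + (10 + 2*j) = 38/3 + 2*j)
k = -5372/3 (k = (38/3 + 2*5)*(-79) = (38/3 + 10)*(-79) = (68/3)*(-79) = -5372/3 ≈ -1790.7)
k**2 = (-5372/3)**2 = 28858384/9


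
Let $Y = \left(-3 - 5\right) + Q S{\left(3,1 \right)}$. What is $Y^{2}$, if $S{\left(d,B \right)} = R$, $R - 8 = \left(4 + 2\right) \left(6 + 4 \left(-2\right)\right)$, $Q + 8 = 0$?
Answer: $576$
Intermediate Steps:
$Q = -8$ ($Q = -8 + 0 = -8$)
$R = -4$ ($R = 8 + \left(4 + 2\right) \left(6 + 4 \left(-2\right)\right) = 8 + 6 \left(6 - 8\right) = 8 + 6 \left(-2\right) = 8 - 12 = -4$)
$S{\left(d,B \right)} = -4$
$Y = 24$ ($Y = \left(-3 - 5\right) - -32 = \left(-3 - 5\right) + 32 = -8 + 32 = 24$)
$Y^{2} = 24^{2} = 576$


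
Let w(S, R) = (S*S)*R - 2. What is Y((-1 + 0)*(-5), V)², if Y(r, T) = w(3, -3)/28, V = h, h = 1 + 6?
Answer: 841/784 ≈ 1.0727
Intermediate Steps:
w(S, R) = -2 + R*S² (w(S, R) = S²*R - 2 = R*S² - 2 = -2 + R*S²)
h = 7
V = 7
Y(r, T) = -29/28 (Y(r, T) = (-2 - 3*3²)/28 = (-2 - 3*9)*(1/28) = (-2 - 27)*(1/28) = -29*1/28 = -29/28)
Y((-1 + 0)*(-5), V)² = (-29/28)² = 841/784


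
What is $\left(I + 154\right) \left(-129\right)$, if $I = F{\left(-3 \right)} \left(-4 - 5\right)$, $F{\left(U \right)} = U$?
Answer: $-23349$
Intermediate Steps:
$I = 27$ ($I = - 3 \left(-4 - 5\right) = \left(-3\right) \left(-9\right) = 27$)
$\left(I + 154\right) \left(-129\right) = \left(27 + 154\right) \left(-129\right) = 181 \left(-129\right) = -23349$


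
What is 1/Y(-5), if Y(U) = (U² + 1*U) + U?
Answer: 1/15 ≈ 0.066667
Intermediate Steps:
Y(U) = U² + 2*U (Y(U) = (U² + U) + U = (U + U²) + U = U² + 2*U)
1/Y(-5) = 1/(-5*(2 - 5)) = 1/(-5*(-3)) = 1/15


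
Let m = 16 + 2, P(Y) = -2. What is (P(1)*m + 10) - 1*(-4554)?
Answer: 4528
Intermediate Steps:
m = 18
(P(1)*m + 10) - 1*(-4554) = (-2*18 + 10) - 1*(-4554) = (-36 + 10) + 4554 = -26 + 4554 = 4528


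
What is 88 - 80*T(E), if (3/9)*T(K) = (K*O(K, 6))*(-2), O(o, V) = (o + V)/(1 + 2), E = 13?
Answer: 39608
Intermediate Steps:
O(o, V) = V/3 + o/3 (O(o, V) = (V + o)/3 = (V + o)*(⅓) = V/3 + o/3)
T(K) = -6*K*(2 + K/3) (T(K) = 3*((K*((⅓)*6 + K/3))*(-2)) = 3*((K*(2 + K/3))*(-2)) = 3*(-2*K*(2 + K/3)) = -6*K*(2 + K/3))
88 - 80*T(E) = 88 - (-160)*13*(6 + 13) = 88 - (-160)*13*19 = 88 - 80*(-494) = 88 + 39520 = 39608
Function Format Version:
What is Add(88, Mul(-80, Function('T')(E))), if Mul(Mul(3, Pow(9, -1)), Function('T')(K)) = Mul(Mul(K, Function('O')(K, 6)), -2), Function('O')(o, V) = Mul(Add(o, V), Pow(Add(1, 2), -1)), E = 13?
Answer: 39608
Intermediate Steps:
Function('O')(o, V) = Add(Mul(Rational(1, 3), V), Mul(Rational(1, 3), o)) (Function('O')(o, V) = Mul(Add(V, o), Pow(3, -1)) = Mul(Add(V, o), Rational(1, 3)) = Add(Mul(Rational(1, 3), V), Mul(Rational(1, 3), o)))
Function('T')(K) = Mul(-6, K, Add(2, Mul(Rational(1, 3), K))) (Function('T')(K) = Mul(3, Mul(Mul(K, Add(Mul(Rational(1, 3), 6), Mul(Rational(1, 3), K))), -2)) = Mul(3, Mul(Mul(K, Add(2, Mul(Rational(1, 3), K))), -2)) = Mul(3, Mul(-2, K, Add(2, Mul(Rational(1, 3), K)))) = Mul(-6, K, Add(2, Mul(Rational(1, 3), K))))
Add(88, Mul(-80, Function('T')(E))) = Add(88, Mul(-80, Mul(-2, 13, Add(6, 13)))) = Add(88, Mul(-80, Mul(-2, 13, 19))) = Add(88, Mul(-80, -494)) = Add(88, 39520) = 39608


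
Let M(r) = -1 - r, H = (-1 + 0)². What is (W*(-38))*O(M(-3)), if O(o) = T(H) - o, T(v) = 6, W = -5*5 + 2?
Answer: 3496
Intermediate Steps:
H = 1 (H = (-1)² = 1)
W = -23 (W = -25 + 2 = -23)
O(o) = 6 - o
(W*(-38))*O(M(-3)) = (-23*(-38))*(6 - (-1 - 1*(-3))) = 874*(6 - (-1 + 3)) = 874*(6 - 1*2) = 874*(6 - 2) = 874*4 = 3496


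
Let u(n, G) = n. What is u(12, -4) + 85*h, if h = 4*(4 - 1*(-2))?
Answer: 2052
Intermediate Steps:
h = 24 (h = 4*(4 + 2) = 4*6 = 24)
u(12, -4) + 85*h = 12 + 85*24 = 12 + 2040 = 2052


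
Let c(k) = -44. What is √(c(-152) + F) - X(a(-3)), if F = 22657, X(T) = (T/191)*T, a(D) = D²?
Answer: -81/191 + √22613 ≈ 149.95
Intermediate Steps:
X(T) = T²/191 (X(T) = (T*(1/191))*T = (T/191)*T = T²/191)
√(c(-152) + F) - X(a(-3)) = √(-44 + 22657) - ((-3)²)²/191 = √22613 - 9²/191 = √22613 - 81/191 = -81/191 + √22613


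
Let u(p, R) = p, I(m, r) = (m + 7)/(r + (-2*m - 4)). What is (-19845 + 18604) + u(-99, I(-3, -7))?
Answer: -1340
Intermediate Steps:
I(m, r) = (7 + m)/(-4 + r - 2*m) (I(m, r) = (7 + m)/(r + (-4 - 2*m)) = (7 + m)/(-4 + r - 2*m))
(-19845 + 18604) + u(-99, I(-3, -7)) = (-19845 + 18604) - 99 = -1241 - 99 = -1340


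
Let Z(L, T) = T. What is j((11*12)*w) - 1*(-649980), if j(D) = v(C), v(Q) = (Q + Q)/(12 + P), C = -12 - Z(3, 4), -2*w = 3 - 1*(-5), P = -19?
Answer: 4549892/7 ≈ 6.4999e+5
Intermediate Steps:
w = -4 (w = -(3 - 1*(-5))/2 = -(3 + 5)/2 = -½*8 = -4)
C = -16 (C = -12 - 1*4 = -12 - 4 = -16)
v(Q) = -2*Q/7 (v(Q) = (Q + Q)/(12 - 19) = (2*Q)/(-7) = (2*Q)*(-⅐) = -2*Q/7)
j(D) = 32/7 (j(D) = -2/7*(-16) = 32/7)
j((11*12)*w) - 1*(-649980) = 32/7 - 1*(-649980) = 32/7 + 649980 = 4549892/7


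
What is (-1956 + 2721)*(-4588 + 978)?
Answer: -2761650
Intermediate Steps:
(-1956 + 2721)*(-4588 + 978) = 765*(-3610) = -2761650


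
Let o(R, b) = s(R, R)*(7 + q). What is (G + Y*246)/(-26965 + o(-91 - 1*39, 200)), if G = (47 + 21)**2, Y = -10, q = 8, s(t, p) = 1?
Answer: -1082/13475 ≈ -0.080297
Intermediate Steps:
G = 4624 (G = 68**2 = 4624)
o(R, b) = 15 (o(R, b) = 1*(7 + 8) = 1*15 = 15)
(G + Y*246)/(-26965 + o(-91 - 1*39, 200)) = (4624 - 10*246)/(-26965 + 15) = (4624 - 2460)/(-26950) = 2164*(-1/26950) = -1082/13475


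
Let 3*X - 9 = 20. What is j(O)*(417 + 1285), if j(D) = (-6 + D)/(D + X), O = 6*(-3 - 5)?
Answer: 11988/5 ≈ 2397.6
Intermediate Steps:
X = 29/3 (X = 3 + (⅓)*20 = 3 + 20/3 = 29/3 ≈ 9.6667)
O = -48 (O = 6*(-8) = -48)
j(D) = (-6 + D)/(29/3 + D) (j(D) = (-6 + D)/(D + 29/3) = (-6 + D)/(29/3 + D))
j(O)*(417 + 1285) = (3*(-6 - 48)/(29 + 3*(-48)))*(417 + 1285) = (3*(-54)/(29 - 144))*1702 = (3*(-54)/(-115))*1702 = (3*(-1/115)*(-54))*1702 = (162/115)*1702 = 11988/5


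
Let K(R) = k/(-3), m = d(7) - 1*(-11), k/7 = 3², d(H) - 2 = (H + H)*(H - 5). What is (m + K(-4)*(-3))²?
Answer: 10816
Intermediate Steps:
d(H) = 2 + 2*H*(-5 + H) (d(H) = 2 + (H + H)*(H - 5) = 2 + (2*H)*(-5 + H) = 2 + 2*H*(-5 + H))
k = 63 (k = 7*3² = 7*9 = 63)
m = 41 (m = (2 - 10*7 + 2*7²) - 1*(-11) = (2 - 70 + 2*49) + 11 = (2 - 70 + 98) + 11 = 30 + 11 = 41)
K(R) = -21 (K(R) = 63/(-3) = 63*(-⅓) = -21)
(m + K(-4)*(-3))² = (41 - 21*(-3))² = (41 + 63)² = 104² = 10816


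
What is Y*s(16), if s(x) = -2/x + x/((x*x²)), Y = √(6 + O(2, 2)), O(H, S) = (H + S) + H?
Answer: -31*√3/128 ≈ -0.41948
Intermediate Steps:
O(H, S) = S + 2*H
Y = 2*√3 (Y = √(6 + (2 + 2*2)) = √(6 + (2 + 4)) = √(6 + 6) = √12 = 2*√3 ≈ 3.4641)
s(x) = x⁻² - 2/x (s(x) = -2/x + x/(x³) = -2/x + x/x³ = -2/x + x⁻² = x⁻² - 2/x)
Y*s(16) = (2*√3)*((1 - 2*16)/16²) = (2*√3)*((1 - 32)/256) = (2*√3)*((1/256)*(-31)) = (2*√3)*(-31/256) = -31*√3/128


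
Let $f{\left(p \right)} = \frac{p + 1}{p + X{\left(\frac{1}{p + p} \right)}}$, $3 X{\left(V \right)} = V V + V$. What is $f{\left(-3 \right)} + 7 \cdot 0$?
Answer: $\frac{216}{329} \approx 0.65654$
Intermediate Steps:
$X{\left(V \right)} = \frac{V}{3} + \frac{V^{2}}{3}$ ($X{\left(V \right)} = \frac{V V + V}{3} = \frac{V^{2} + V}{3} = \frac{V + V^{2}}{3} = \frac{V}{3} + \frac{V^{2}}{3}$)
$f{\left(p \right)} = \frac{1 + p}{p + \frac{1 + \frac{1}{2 p}}{6 p}}$ ($f{\left(p \right)} = \frac{p + 1}{p + \frac{1 + \frac{1}{p + p}}{3 \left(p + p\right)}} = \frac{1 + p}{p + \frac{1 + \frac{1}{2 p}}{3 \cdot 2 p}} = \frac{1 + p}{p + \frac{\frac{1}{2 p} \left(1 + \frac{1}{2 p}\right)}{3}} = \frac{1 + p}{p + \frac{1 + \frac{1}{2 p}}{6 p}}$)
$f{\left(-3 \right)} + 7 \cdot 0 = \frac{12 \left(-3\right)^{2} \left(1 - 3\right)}{1 + 2 \left(-3\right) + 12 \left(-3\right)^{3}} + 7 \cdot 0 = 12 \cdot 9 \frac{1}{1 - 6 + 12 \left(-27\right)} \left(-2\right) + 0 = 12 \cdot 9 \frac{1}{1 - 6 - 324} \left(-2\right) + 0 = 12 \cdot 9 \frac{1}{-329} \left(-2\right) + 0 = 12 \cdot 9 \left(- \frac{1}{329}\right) \left(-2\right) + 0 = \frac{216}{329} + 0 = \frac{216}{329}$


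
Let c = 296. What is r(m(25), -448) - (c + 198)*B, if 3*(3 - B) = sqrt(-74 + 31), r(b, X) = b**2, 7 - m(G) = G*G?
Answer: 380442 + 494*I*sqrt(43)/3 ≈ 3.8044e+5 + 1079.8*I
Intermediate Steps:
m(G) = 7 - G**2 (m(G) = 7 - G*G = 7 - G**2)
B = 3 - I*sqrt(43)/3 (B = 3 - sqrt(-74 + 31)/3 = 3 - I*sqrt(43)/3 ≈ 3.0 - 2.1858*I)
r(m(25), -448) - (c + 198)*B = (7 - 1*25**2)**2 - (296 + 198)*(3 - I*sqrt(43)/3) = (7 - 1*625)**2 - 494*(3 - I*sqrt(43)/3) = (7 - 625)**2 - (1482 - 494*I*sqrt(43)/3) = (-618)**2 + (-1482 + 494*I*sqrt(43)/3) = 381924 + (-1482 + 494*I*sqrt(43)/3) = 380442 + 494*I*sqrt(43)/3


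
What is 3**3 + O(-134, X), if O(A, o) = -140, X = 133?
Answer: -113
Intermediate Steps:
3**3 + O(-134, X) = 3**3 - 140 = 27 - 140 = -113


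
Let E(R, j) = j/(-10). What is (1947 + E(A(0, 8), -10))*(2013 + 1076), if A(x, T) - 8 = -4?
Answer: 6017372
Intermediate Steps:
A(x, T) = 4 (A(x, T) = 8 - 4 = 4)
E(R, j) = -j/10 (E(R, j) = j*(-⅒) = -j/10)
(1947 + E(A(0, 8), -10))*(2013 + 1076) = (1947 - ⅒*(-10))*(2013 + 1076) = (1947 + 1)*3089 = 1948*3089 = 6017372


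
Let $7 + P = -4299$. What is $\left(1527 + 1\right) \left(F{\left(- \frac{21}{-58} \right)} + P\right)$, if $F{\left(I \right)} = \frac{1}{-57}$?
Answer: $- \frac{375036904}{57} \approx -6.5796 \cdot 10^{6}$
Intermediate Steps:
$P = -4306$ ($P = -7 - 4299 = -4306$)
$F{\left(I \right)} = - \frac{1}{57}$
$\left(1527 + 1\right) \left(F{\left(- \frac{21}{-58} \right)} + P\right) = \left(1527 + 1\right) \left(- \frac{1}{57} - 4306\right) = 1528 \left(- \frac{245443}{57}\right) = - \frac{375036904}{57}$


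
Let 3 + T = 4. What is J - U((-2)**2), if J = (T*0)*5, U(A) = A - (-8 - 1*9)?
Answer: -21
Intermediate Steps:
T = 1 (T = -3 + 4 = 1)
U(A) = 17 + A (U(A) = A - (-8 - 9) = A - 1*(-17) = A + 17 = 17 + A)
J = 0 (J = (1*0)*5 = 0*5 = 0)
J - U((-2)**2) = 0 - (17 + (-2)**2) = 0 - (17 + 4) = 0 - 1*21 = 0 - 21 = -21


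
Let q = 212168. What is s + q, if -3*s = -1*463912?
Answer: 1100416/3 ≈ 3.6681e+5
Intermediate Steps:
s = 463912/3 (s = -(-1)*463912/3 = -⅓*(-463912) = 463912/3 ≈ 1.5464e+5)
s + q = 463912/3 + 212168 = 1100416/3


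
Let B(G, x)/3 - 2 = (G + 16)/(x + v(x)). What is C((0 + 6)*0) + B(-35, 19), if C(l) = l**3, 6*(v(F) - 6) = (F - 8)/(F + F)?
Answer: 21270/5711 ≈ 3.7244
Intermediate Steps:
v(F) = 6 + (-8 + F)/(12*F) (v(F) = 6 + ((F - 8)/(F + F))/6 = 6 + ((-8 + F)/((2*F)))/6 = 6 + ((-8 + F)*(1/(2*F)))/6 = 6 + ((-8 + F)/(2*F))/6 = 6 + (-8 + F)/(12*F))
B(G, x) = 6 + 3*(16 + G)/(x + (-8 + 73*x)/(12*x)) (B(G, x) = 6 + 3*((G + 16)/(x + (-8 + 73*x)/(12*x))) = 6 + 3*((16 + G)/(x + (-8 + 73*x)/(12*x))) = 6 + 3*(16 + G)/(x + (-8 + 73*x)/(12*x)))
C((0 + 6)*0) + B(-35, 19) = ((0 + 6)*0)**3 + 6*(-8 + 73*19 + 6*19*(16 - 35 + 2*19))/(-8 + 12*19**2 + 73*19) = (6*0)**3 + 6*(-8 + 1387 + 6*19*(16 - 35 + 38))/(-8 + 12*361 + 1387) = 0**3 + 6*(-8 + 1387 + 6*19*19)/(-8 + 4332 + 1387) = 0 + 6*(-8 + 1387 + 2166)/5711 = 0 + 6*(1/5711)*3545 = 0 + 21270/5711 = 21270/5711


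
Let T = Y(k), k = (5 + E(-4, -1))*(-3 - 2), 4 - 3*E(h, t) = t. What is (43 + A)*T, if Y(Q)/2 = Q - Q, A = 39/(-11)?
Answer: 0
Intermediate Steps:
E(h, t) = 4/3 - t/3
A = -39/11 (A = 39*(-1/11) = -39/11 ≈ -3.5455)
k = -100/3 (k = (5 + (4/3 - ⅓*(-1)))*(-3 - 2) = (5 + (4/3 + ⅓))*(-5) = (5 + 5/3)*(-5) = (20/3)*(-5) = -100/3 ≈ -33.333)
Y(Q) = 0 (Y(Q) = 2*(Q - Q) = 2*0 = 0)
T = 0
(43 + A)*T = (43 - 39/11)*0 = (434/11)*0 = 0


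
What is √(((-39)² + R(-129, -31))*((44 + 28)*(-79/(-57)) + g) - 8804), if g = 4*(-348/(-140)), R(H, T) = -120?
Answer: 2*√16023027370/665 ≈ 380.70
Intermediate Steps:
g = 348/35 (g = 4*(-348*(-1/140)) = 4*(87/35) = 348/35 ≈ 9.9429)
√(((-39)² + R(-129, -31))*((44 + 28)*(-79/(-57)) + g) - 8804) = √(((-39)² - 120)*((44 + 28)*(-79/(-57)) + 348/35) - 8804) = √((1521 - 120)*(72*(-79*(-1/57)) + 348/35) - 8804) = √(1401*(72*(79/57) + 348/35) - 8804) = √(1401*(1896/19 + 348/35) - 8804) = √(1401*(72972/665) - 8804) = √(102233772/665 - 8804) = √(96379112/665) = 2*√16023027370/665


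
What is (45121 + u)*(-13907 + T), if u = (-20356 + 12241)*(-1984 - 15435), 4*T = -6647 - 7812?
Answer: -4955161623311/2 ≈ -2.4776e+12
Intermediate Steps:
T = -14459/4 (T = (-6647 - 7812)/4 = (¼)*(-14459) = -14459/4 ≈ -3614.8)
u = 141355185 (u = -8115*(-17419) = 141355185)
(45121 + u)*(-13907 + T) = (45121 + 141355185)*(-13907 - 14459/4) = 141400306*(-70087/4) = -4955161623311/2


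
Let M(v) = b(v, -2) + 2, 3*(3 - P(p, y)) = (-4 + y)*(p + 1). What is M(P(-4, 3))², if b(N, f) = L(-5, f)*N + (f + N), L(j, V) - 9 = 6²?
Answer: 8464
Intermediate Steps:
L(j, V) = 45 (L(j, V) = 9 + 6² = 9 + 36 = 45)
P(p, y) = 3 - (1 + p)*(-4 + y)/3 (P(p, y) = 3 - (-4 + y)*(p + 1)/3 = 3 - (-4 + y)*(1 + p)/3 = 3 - (1 + p)*(-4 + y)/3)
b(N, f) = f + 46*N (b(N, f) = 45*N + (f + N) = 45*N + (N + f) = f + 46*N)
M(v) = 46*v (M(v) = (-2 + 46*v) + 2 = 46*v)
M(P(-4, 3))² = (46*(13/3 - ⅓*3 + (4/3)*(-4) - ⅓*(-4)*3))² = (46*(13/3 - 1 - 16/3 + 4))² = (46*2)² = 92² = 8464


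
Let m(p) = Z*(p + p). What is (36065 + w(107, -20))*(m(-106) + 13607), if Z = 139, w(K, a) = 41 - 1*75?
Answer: -571487691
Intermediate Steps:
w(K, a) = -34 (w(K, a) = 41 - 75 = -34)
m(p) = 278*p (m(p) = 139*(p + p) = 139*(2*p) = 278*p)
(36065 + w(107, -20))*(m(-106) + 13607) = (36065 - 34)*(278*(-106) + 13607) = 36031*(-29468 + 13607) = 36031*(-15861) = -571487691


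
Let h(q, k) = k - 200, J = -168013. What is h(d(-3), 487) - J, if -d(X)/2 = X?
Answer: 168300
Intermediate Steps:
d(X) = -2*X
h(q, k) = -200 + k
h(d(-3), 487) - J = (-200 + 487) - 1*(-168013) = 287 + 168013 = 168300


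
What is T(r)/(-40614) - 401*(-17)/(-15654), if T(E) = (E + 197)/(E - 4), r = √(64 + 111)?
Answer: -1223241979/2807991039 - 335*√7/2152542 ≈ -0.43604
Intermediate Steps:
r = 5*√7 (r = √175 = 5*√7 ≈ 13.229)
T(E) = (197 + E)/(-4 + E)
T(r)/(-40614) - 401*(-17)/(-15654) = ((197 + 5*√7)/(-4 + 5*√7))/(-40614) - 401*(-17)/(-15654) = ((197 + 5*√7)/(-4 + 5*√7))*(-1/40614) + 6817*(-1/15654) = -(197 + 5*√7)/(40614*(-4 + 5*√7)) - 6817/15654 = -6817/15654 - (197 + 5*√7)/(40614*(-4 + 5*√7))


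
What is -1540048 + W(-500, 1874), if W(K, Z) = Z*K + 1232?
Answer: -2475816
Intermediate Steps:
W(K, Z) = 1232 + K*Z (W(K, Z) = K*Z + 1232 = 1232 + K*Z)
-1540048 + W(-500, 1874) = -1540048 + (1232 - 500*1874) = -1540048 + (1232 - 937000) = -1540048 - 935768 = -2475816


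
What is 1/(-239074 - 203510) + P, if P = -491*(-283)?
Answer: 61498374551/442584 ≈ 1.3895e+5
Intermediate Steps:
P = 138953
1/(-239074 - 203510) + P = 1/(-239074 - 203510) + 138953 = 1/(-442584) + 138953 = -1/442584 + 138953 = 61498374551/442584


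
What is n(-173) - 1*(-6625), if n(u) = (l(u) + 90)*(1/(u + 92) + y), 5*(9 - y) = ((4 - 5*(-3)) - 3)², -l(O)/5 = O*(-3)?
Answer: 3033907/27 ≈ 1.1237e+5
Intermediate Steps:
l(O) = 15*O (l(O) = -5*O*(-3) = -(-15)*O = 15*O)
y = -211/5 (y = 9 - ((4 - 5*(-3)) - 3)²/5 = 9 - ((4 + 15) - 3)²/5 = 9 - (19 - 3)²/5 = 9 - ⅕*16² = 9 - ⅕*256 = 9 - 256/5 = -211/5 ≈ -42.200)
n(u) = (90 + 15*u)*(-211/5 + 1/(92 + u)) (n(u) = (15*u + 90)*(1/(u + 92) - 211/5) = (90 + 15*u)*(1/(92 + u) - 211/5) = (90 + 15*u)*(-211/5 + 1/(92 + u)))
n(-173) - 1*(-6625) = 3*(-116442 - 20673*(-173) - 211*(-173)²)/(92 - 173) - 1*(-6625) = 3*(-116442 + 3576429 - 211*29929)/(-81) + 6625 = 3*(-1/81)*(-116442 + 3576429 - 6315019) + 6625 = 3*(-1/81)*(-2855032) + 6625 = 2855032/27 + 6625 = 3033907/27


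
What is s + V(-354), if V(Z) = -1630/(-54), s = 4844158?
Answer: 130793081/27 ≈ 4.8442e+6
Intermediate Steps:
V(Z) = 815/27 (V(Z) = -1630*(-1/54) = 815/27)
s + V(-354) = 4844158 + 815/27 = 130793081/27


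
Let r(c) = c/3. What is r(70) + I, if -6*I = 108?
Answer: 16/3 ≈ 5.3333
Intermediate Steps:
I = -18 (I = -1/6*108 = -18)
r(c) = c/3 (r(c) = c*(1/3) = c/3)
r(70) + I = (1/3)*70 - 18 = 70/3 - 18 = 16/3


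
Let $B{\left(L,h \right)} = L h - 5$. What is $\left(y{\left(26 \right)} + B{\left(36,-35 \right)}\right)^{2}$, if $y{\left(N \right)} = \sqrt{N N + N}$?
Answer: $1600927 - 7590 \sqrt{78} \approx 1.5339 \cdot 10^{6}$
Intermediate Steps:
$y{\left(N \right)} = \sqrt{N + N^{2}}$ ($y{\left(N \right)} = \sqrt{N^{2} + N} = \sqrt{N + N^{2}}$)
$B{\left(L,h \right)} = -5 + L h$
$\left(y{\left(26 \right)} + B{\left(36,-35 \right)}\right)^{2} = \left(\sqrt{26 \left(1 + 26\right)} + \left(-5 + 36 \left(-35\right)\right)\right)^{2} = \left(\sqrt{26 \cdot 27} - 1265\right)^{2} = \left(\sqrt{702} - 1265\right)^{2} = \left(3 \sqrt{78} - 1265\right)^{2} = \left(-1265 + 3 \sqrt{78}\right)^{2}$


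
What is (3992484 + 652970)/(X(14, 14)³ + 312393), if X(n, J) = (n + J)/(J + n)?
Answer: 2322727/156197 ≈ 14.870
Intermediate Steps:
X(n, J) = 1 (X(n, J) = (J + n)/(J + n) = 1)
(3992484 + 652970)/(X(14, 14)³ + 312393) = (3992484 + 652970)/(1³ + 312393) = 4645454/(1 + 312393) = 4645454/312394 = 4645454*(1/312394) = 2322727/156197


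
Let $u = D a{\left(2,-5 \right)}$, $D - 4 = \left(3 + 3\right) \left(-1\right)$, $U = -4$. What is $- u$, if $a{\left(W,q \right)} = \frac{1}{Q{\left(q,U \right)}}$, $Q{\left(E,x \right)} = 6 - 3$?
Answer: $\frac{2}{3} \approx 0.66667$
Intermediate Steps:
$Q{\left(E,x \right)} = 3$ ($Q{\left(E,x \right)} = 6 - 3 = 3$)
$D = -2$ ($D = 4 + \left(3 + 3\right) \left(-1\right) = 4 + 6 \left(-1\right) = 4 - 6 = -2$)
$a{\left(W,q \right)} = \frac{1}{3}$
$u = - \frac{2}{3}$ ($u = \left(-2\right) \frac{1}{3} = - \frac{2}{3} \approx -0.66667$)
$- u = \left(-1\right) \left(- \frac{2}{3}\right) = \frac{2}{3}$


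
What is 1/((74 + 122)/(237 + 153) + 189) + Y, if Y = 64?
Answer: 2365187/36953 ≈ 64.005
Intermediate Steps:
1/((74 + 122)/(237 + 153) + 189) + Y = 1/((74 + 122)/(237 + 153) + 189) + 64 = 1/(196/390 + 189) + 64 = 1/(196*(1/390) + 189) + 64 = 1/(98/195 + 189) + 64 = 1/(36953/195) + 64 = 195/36953 + 64 = 2365187/36953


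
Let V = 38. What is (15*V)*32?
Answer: 18240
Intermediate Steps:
(15*V)*32 = (15*38)*32 = 570*32 = 18240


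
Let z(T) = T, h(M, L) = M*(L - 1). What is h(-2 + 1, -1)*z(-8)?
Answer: -16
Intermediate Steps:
h(M, L) = M*(-1 + L)
h(-2 + 1, -1)*z(-8) = ((-2 + 1)*(-1 - 1))*(-8) = -1*(-2)*(-8) = 2*(-8) = -16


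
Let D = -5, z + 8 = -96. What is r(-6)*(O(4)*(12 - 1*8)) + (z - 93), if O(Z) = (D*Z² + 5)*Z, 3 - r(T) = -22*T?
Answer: 154603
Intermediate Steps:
z = -104 (z = -8 - 96 = -104)
r(T) = 3 + 22*T (r(T) = 3 - (-22)*T = 3 + 22*T)
O(Z) = Z*(5 - 5*Z²) (O(Z) = (-5*Z² + 5)*Z = (5 - 5*Z²)*Z = Z*(5 - 5*Z²))
r(-6)*(O(4)*(12 - 1*8)) + (z - 93) = (3 + 22*(-6))*((5*4*(1 - 1*4²))*(12 - 1*8)) + (-104 - 93) = (3 - 132)*((5*4*(1 - 1*16))*(12 - 8)) - 197 = -129*5*4*(1 - 16)*4 - 197 = -129*5*4*(-15)*4 - 197 = -(-38700)*4 - 197 = -129*(-1200) - 197 = 154800 - 197 = 154603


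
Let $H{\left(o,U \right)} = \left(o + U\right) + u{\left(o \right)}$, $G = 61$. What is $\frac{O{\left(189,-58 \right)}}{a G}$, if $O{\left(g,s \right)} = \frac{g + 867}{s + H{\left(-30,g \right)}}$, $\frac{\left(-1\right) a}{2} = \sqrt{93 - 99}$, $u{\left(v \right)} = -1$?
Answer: $\frac{22 i \sqrt{6}}{1525} \approx 0.035337 i$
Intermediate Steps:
$a = - 2 i \sqrt{6}$ ($a = - 2 \sqrt{93 - 99} = - 2 \sqrt{-6} = - 2 i \sqrt{6} \approx - 4.899 i$)
$H{\left(o,U \right)} = -1 + U + o$ ($H{\left(o,U \right)} = \left(o + U\right) - 1 = \left(U + o\right) - 1 = -1 + U + o$)
$O{\left(g,s \right)} = \frac{867 + g}{-31 + g + s}$ ($O{\left(g,s \right)} = \frac{g + 867}{s - \left(31 - g\right)} = \frac{867 + g}{s + \left(-31 + g\right)} = \frac{867 + g}{-31 + g + s}$)
$\frac{O{\left(189,-58 \right)}}{a G} = \frac{\frac{1}{-31 + 189 - 58} \left(867 + 189\right)}{- 2 i \sqrt{6} \cdot 61} = \frac{\frac{1}{100} \cdot 1056}{\left(-122\right) i \sqrt{6}} = \frac{1}{100} \cdot 1056 \frac{i \sqrt{6}}{732} = \frac{264 \frac{i \sqrt{6}}{732}}{25} = \frac{22 i \sqrt{6}}{1525}$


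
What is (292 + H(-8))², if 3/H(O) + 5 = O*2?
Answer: 4173849/49 ≈ 85181.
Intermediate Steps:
H(O) = 3/(-5 + 2*O) (H(O) = 3/(-5 + O*2) = 3/(-5 + 2*O))
(292 + H(-8))² = (292 + 3/(-5 + 2*(-8)))² = (292 + 3/(-5 - 16))² = (292 + 3/(-21))² = (292 + 3*(-1/21))² = (292 - ⅐)² = (2043/7)² = 4173849/49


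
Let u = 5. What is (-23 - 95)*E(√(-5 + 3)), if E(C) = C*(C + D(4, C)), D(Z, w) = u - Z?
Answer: 236 - 118*I*√2 ≈ 236.0 - 166.88*I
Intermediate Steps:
D(Z, w) = 5 - Z
E(C) = C*(1 + C) (E(C) = C*(C + (5 - 1*4)) = C*(C + (5 - 4)) = C*(C + 1) = C*(1 + C))
(-23 - 95)*E(√(-5 + 3)) = (-23 - 95)*(√(-5 + 3)*(1 + √(-5 + 3))) = -118*√(-2)*(1 + √(-2)) = -118*I*√2*(1 + I*√2)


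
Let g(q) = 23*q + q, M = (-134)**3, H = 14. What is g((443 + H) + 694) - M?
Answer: 2433728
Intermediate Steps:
M = -2406104
g(q) = 24*q
g((443 + H) + 694) - M = 24*((443 + 14) + 694) - 1*(-2406104) = 24*(457 + 694) + 2406104 = 24*1151 + 2406104 = 27624 + 2406104 = 2433728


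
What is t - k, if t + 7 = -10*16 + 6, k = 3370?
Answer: -3531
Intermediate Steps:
t = -161 (t = -7 + (-10*16 + 6) = -7 + (-160 + 6) = -7 - 154 = -161)
t - k = -161 - 1*3370 = -161 - 3370 = -3531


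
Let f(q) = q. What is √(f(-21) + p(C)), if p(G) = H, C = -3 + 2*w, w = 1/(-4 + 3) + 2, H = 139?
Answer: √118 ≈ 10.863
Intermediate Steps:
w = 1 (w = 1/(-1) + 2 = -1 + 2 = 1)
C = -1 (C = -3 + 2*1 = -3 + 2 = -1)
p(G) = 139
√(f(-21) + p(C)) = √(-21 + 139) = √118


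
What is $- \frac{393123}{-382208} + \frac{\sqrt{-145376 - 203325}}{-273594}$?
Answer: $\frac{393123}{382208} - \frac{i \sqrt{348701}}{273594} \approx 1.0286 - 0.0021583 i$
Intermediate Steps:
$- \frac{393123}{-382208} + \frac{\sqrt{-145376 - 203325}}{-273594} = \left(-393123\right) \left(- \frac{1}{382208}\right) + \sqrt{-348701} \left(- \frac{1}{273594}\right) = \frac{393123}{382208} + i \sqrt{348701} \left(- \frac{1}{273594}\right) = \frac{393123}{382208} - \frac{i \sqrt{348701}}{273594}$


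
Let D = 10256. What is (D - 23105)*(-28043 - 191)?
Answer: 362778666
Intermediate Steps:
(D - 23105)*(-28043 - 191) = (10256 - 23105)*(-28043 - 191) = -12849*(-28234) = 362778666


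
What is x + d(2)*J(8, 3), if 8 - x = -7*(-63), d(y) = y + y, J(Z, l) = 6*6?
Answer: -289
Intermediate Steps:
J(Z, l) = 36
d(y) = 2*y
x = -433 (x = 8 - (-7)*(-63) = 8 - 1*441 = 8 - 441 = -433)
x + d(2)*J(8, 3) = -433 + (2*2)*36 = -433 + 4*36 = -433 + 144 = -289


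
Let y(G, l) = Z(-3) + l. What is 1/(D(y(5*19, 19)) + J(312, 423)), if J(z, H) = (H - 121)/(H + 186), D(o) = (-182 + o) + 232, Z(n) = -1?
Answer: 609/41714 ≈ 0.014599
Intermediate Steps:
y(G, l) = -1 + l
D(o) = 50 + o
J(z, H) = (-121 + H)/(186 + H)
1/(D(y(5*19, 19)) + J(312, 423)) = 1/((50 + (-1 + 19)) + (-121 + 423)/(186 + 423)) = 1/((50 + 18) + 302/609) = 1/(68 + (1/609)*302) = 1/(68 + 302/609) = 1/(41714/609) = 609/41714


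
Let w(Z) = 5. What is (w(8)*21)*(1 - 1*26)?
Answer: -2625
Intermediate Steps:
(w(8)*21)*(1 - 1*26) = (5*21)*(1 - 1*26) = 105*(1 - 26) = 105*(-25) = -2625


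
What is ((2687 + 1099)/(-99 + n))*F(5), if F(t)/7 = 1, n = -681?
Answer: -4417/130 ≈ -33.977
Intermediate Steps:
F(t) = 7 (F(t) = 7*1 = 7)
((2687 + 1099)/(-99 + n))*F(5) = ((2687 + 1099)/(-99 - 681))*7 = (3786/(-780))*7 = (3786*(-1/780))*7 = -631/130*7 = -4417/130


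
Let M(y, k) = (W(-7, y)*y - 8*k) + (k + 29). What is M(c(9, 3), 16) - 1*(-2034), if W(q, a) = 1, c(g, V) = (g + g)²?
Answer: 2275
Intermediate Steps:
c(g, V) = 4*g² (c(g, V) = (2*g)² = 4*g²)
M(y, k) = 29 + y - 7*k (M(y, k) = (1*y - 8*k) + (k + 29) = (y - 8*k) + (29 + k) = 29 + y - 7*k)
M(c(9, 3), 16) - 1*(-2034) = (29 + 4*9² - 7*16) - 1*(-2034) = (29 + 4*81 - 112) + 2034 = (29 + 324 - 112) + 2034 = 241 + 2034 = 2275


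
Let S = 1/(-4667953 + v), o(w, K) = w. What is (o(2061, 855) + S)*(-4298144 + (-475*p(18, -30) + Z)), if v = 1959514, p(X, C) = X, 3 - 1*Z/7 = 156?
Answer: -24046343895821170/2708439 ≈ -8.8783e+9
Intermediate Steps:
Z = -1071 (Z = 21 - 7*156 = 21 - 1092 = -1071)
S = -1/2708439 (S = 1/(-4667953 + 1959514) = 1/(-2708439) = -1/2708439 ≈ -3.6922e-7)
(o(2061, 855) + S)*(-4298144 + (-475*p(18, -30) + Z)) = (2061 - 1/2708439)*(-4298144 + (-475*18 - 1071)) = 5582092778*(-4298144 + (-8550 - 1071))/2708439 = 5582092778*(-4298144 - 9621)/2708439 = (5582092778/2708439)*(-4307765) = -24046343895821170/2708439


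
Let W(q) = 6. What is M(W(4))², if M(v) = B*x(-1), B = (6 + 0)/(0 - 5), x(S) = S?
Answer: 36/25 ≈ 1.4400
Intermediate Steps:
B = -6/5 (B = 6/(-5) = 6*(-⅕) = -6/5 ≈ -1.2000)
M(v) = 6/5 (M(v) = -6/5*(-1) = 6/5)
M(W(4))² = (6/5)² = 36/25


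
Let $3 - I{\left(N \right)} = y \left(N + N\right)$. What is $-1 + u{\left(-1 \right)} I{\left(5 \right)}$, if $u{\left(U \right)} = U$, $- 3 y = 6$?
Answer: $-24$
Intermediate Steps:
$y = -2$ ($y = \left(- \frac{1}{3}\right) 6 = -2$)
$I{\left(N \right)} = 3 + 4 N$ ($I{\left(N \right)} = 3 - - 2 \left(N + N\right) = 3 - - 2 \cdot 2 N = 3 - - 4 N = 3 + 4 N$)
$-1 + u{\left(-1 \right)} I{\left(5 \right)} = -1 - \left(3 + 4 \cdot 5\right) = -1 - \left(3 + 20\right) = -1 - 23 = -24$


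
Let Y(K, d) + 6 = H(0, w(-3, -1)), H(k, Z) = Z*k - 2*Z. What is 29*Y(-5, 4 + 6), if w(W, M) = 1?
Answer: -232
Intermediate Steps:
H(k, Z) = -2*Z + Z*k
Y(K, d) = -8 (Y(K, d) = -6 + 1*(-2 + 0) = -6 + 1*(-2) = -6 - 2 = -8)
29*Y(-5, 4 + 6) = 29*(-8) = -232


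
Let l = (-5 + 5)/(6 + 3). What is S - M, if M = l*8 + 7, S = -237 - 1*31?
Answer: -275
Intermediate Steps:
l = 0 (l = 0/9 = 0*(⅑) = 0)
S = -268 (S = -237 - 31 = -268)
M = 7 (M = 0*8 + 7 = 0 + 7 = 7)
S - M = -268 - 1*7 = -268 - 7 = -275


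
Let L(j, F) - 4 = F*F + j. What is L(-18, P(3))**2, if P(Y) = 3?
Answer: 25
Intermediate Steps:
L(j, F) = 4 + j + F**2 (L(j, F) = 4 + (F*F + j) = 4 + (F**2 + j) = 4 + (j + F**2) = 4 + j + F**2)
L(-18, P(3))**2 = (4 - 18 + 3**2)**2 = (4 - 18 + 9)**2 = (-5)**2 = 25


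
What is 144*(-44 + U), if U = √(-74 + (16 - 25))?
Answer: -6336 + 144*I*√83 ≈ -6336.0 + 1311.9*I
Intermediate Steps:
U = I*√83 (U = √(-74 - 9) = √(-83) = I*√83 ≈ 9.1104*I)
144*(-44 + U) = 144*(-44 + I*√83) = -6336 + 144*I*√83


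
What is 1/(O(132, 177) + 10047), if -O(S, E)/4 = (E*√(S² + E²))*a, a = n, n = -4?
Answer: -3349/130303012821 + 944*√5417/43434337607 ≈ 1.5739e-6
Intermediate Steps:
a = -4
O(S, E) = 16*E*√(E² + S²) (O(S, E) = -4*E*√(S² + E²)*(-4) = -4*E*√(E² + S²)*(-4) = -(-16)*E*√(E² + S²) = 16*E*√(E² + S²))
1/(O(132, 177) + 10047) = 1/(16*177*√(177² + 132²) + 10047) = 1/(16*177*√(31329 + 17424) + 10047) = 1/(16*177*√48753 + 10047) = 1/(16*177*(3*√5417) + 10047) = 1/(8496*√5417 + 10047) = 1/(10047 + 8496*√5417)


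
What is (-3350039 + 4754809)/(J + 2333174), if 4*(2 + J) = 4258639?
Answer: 5619080/13591327 ≈ 0.41343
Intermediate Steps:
J = 4258631/4 (J = -2 + (1/4)*4258639 = -2 + 4258639/4 = 4258631/4 ≈ 1.0647e+6)
(-3350039 + 4754809)/(J + 2333174) = (-3350039 + 4754809)/(4258631/4 + 2333174) = 1404770/(13591327/4) = 1404770*(4/13591327) = 5619080/13591327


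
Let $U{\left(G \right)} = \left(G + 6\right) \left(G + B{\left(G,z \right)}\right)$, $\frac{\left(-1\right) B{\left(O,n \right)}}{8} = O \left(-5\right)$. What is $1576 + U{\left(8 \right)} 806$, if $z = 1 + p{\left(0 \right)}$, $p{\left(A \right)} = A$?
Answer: $3702728$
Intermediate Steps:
$z = 1$ ($z = 1 + 0 = 1$)
$B{\left(O,n \right)} = 40 O$ ($B{\left(O,n \right)} = - 8 O \left(-5\right) = - 8 \left(- 5 O\right) = 40 O$)
$U{\left(G \right)} = 41 G \left(6 + G\right)$ ($U{\left(G \right)} = \left(G + 6\right) \left(G + 40 G\right) = \left(6 + G\right) 41 G = 41 G \left(6 + G\right)$)
$1576 + U{\left(8 \right)} 806 = 1576 + 41 \cdot 8 \left(6 + 8\right) 806 = 1576 + 41 \cdot 8 \cdot 14 \cdot 806 = 1576 + 4592 \cdot 806 = 1576 + 3701152 = 3702728$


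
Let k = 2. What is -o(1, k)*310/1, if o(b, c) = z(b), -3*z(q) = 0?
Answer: 0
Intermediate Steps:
z(q) = 0 (z(q) = -⅓*0 = 0)
o(b, c) = 0
-o(1, k)*310/1 = -0*310/1 = -0*310*1 = -0*310 = -1*0 = 0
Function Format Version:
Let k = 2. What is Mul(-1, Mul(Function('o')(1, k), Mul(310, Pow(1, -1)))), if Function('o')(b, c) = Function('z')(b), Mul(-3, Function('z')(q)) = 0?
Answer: 0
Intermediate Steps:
Function('z')(q) = 0 (Function('z')(q) = Mul(Rational(-1, 3), 0) = 0)
Function('o')(b, c) = 0
Mul(-1, Mul(Function('o')(1, k), Mul(310, Pow(1, -1)))) = Mul(-1, Mul(0, Mul(310, Pow(1, -1)))) = Mul(-1, Mul(0, Mul(310, 1))) = Mul(-1, Mul(0, 310)) = Mul(-1, 0) = 0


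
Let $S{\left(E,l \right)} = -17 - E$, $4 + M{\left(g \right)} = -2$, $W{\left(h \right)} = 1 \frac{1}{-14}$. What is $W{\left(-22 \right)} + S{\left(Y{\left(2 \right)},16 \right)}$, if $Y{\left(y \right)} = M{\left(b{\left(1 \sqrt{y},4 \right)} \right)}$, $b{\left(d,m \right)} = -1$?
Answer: $- \frac{155}{14} \approx -11.071$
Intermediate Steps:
$W{\left(h \right)} = - \frac{1}{14}$ ($W{\left(h \right)} = 1 \left(- \frac{1}{14}\right) = - \frac{1}{14}$)
$M{\left(g \right)} = -6$ ($M{\left(g \right)} = -4 - 2 = -6$)
$Y{\left(y \right)} = -6$
$W{\left(-22 \right)} + S{\left(Y{\left(2 \right)},16 \right)} = - \frac{1}{14} - 11 = - \frac{155}{14}$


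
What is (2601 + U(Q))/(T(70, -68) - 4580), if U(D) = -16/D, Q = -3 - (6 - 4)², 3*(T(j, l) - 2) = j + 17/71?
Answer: -3881499/6790889 ≈ -0.57157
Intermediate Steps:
T(j, l) = 443/213 + j/3 (T(j, l) = 2 + (j + 17/71)/3 = 2 + (17/71 + j)/3 = 2 + (17/213 + j/3) = 443/213 + j/3)
Q = -7 (Q = -3 - 1*2² = -3 - 1*4 = -3 - 4 = -7)
(2601 + U(Q))/(T(70, -68) - 4580) = (2601 - 16/(-7))/((443/213 + (⅓)*70) - 4580) = (2601 - 16*(-⅐))/((443/213 + 70/3) - 4580) = (2601 + 16/7)/(5413/213 - 4580) = 18223/(7*(-970127/213)) = (18223/7)*(-213/970127) = -3881499/6790889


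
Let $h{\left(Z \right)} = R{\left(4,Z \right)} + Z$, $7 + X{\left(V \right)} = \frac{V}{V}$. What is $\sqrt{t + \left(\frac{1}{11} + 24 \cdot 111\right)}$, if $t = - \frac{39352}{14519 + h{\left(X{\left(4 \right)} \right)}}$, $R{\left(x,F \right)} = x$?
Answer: $\frac{\sqrt{7540558766059}}{53229} \approx 51.589$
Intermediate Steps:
$X{\left(V \right)} = -6$ ($X{\left(V \right)} = -7 + \frac{V}{V} = -7 + 1 = -6$)
$h{\left(Z \right)} = 4 + Z$
$t = - \frac{39352}{14517}$ ($t = - \frac{39352}{14519 + \left(4 - 6\right)} = - \frac{39352}{14519 - 2} = - \frac{39352}{14517} \approx -2.7108$)
$\sqrt{t + \left(\frac{1}{11} + 24 \cdot 111\right)} = \sqrt{- \frac{39352}{14517} + \left(\frac{1}{11} + 24 \cdot 111\right)} = \sqrt{- \frac{39352}{14517} + \left(\frac{1}{11} + 2664\right)} = \sqrt{- \frac{39352}{14517} + \frac{29305}{11}} = \sqrt{\frac{424987813}{159687}} = \frac{\sqrt{7540558766059}}{53229}$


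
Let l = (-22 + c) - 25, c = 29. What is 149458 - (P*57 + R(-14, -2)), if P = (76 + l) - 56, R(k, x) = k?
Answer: 149358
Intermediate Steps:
l = -18 (l = (-22 + 29) - 25 = 7 - 25 = -18)
P = 2 (P = (76 - 18) - 56 = 58 - 56 = 2)
149458 - (P*57 + R(-14, -2)) = 149458 - (2*57 - 14) = 149458 - (114 - 14) = 149458 - 1*100 = 149458 - 100 = 149358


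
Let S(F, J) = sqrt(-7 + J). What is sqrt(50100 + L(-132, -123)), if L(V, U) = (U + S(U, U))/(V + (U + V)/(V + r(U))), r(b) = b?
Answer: sqrt(859782213 - 131*I*sqrt(130))/131 ≈ 223.83 - 0.00019442*I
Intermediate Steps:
L(V, U) = (U + sqrt(-7 + U))/(1 + V) (L(V, U) = (U + sqrt(-7 + U))/(V + (U + V)/(V + U)) = (U + sqrt(-7 + U))/(V + (U + V)/(U + V)) = (U + sqrt(-7 + U))/(V + 1) = (U + sqrt(-7 + U))/(1 + V))
sqrt(50100 + L(-132, -123)) = sqrt(50100 + (-123 + sqrt(-7 - 123))/(1 - 132)) = sqrt(50100 + (-123 + sqrt(-130))/(-131)) = sqrt(50100 - (-123 + I*sqrt(130))/131) = sqrt(50100 + (123/131 - I*sqrt(130)/131)) = sqrt(6563223/131 - I*sqrt(130)/131)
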